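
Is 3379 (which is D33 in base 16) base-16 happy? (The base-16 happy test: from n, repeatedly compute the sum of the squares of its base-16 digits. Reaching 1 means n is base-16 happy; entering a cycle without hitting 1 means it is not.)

not base-16 happy

3379 = (13,3,3)_16 → 13² + 3² + 3² = 169 + 9 + 9 = 187
187 = (11,11)_16 → 11² + 11² = 121 + 121 = 242
242 = (15,2)_16 → 15² + 2² = 225 + 4 = 229
229 = (14,5)_16 → 14² + 5² = 196 + 25 = 221
221 = (13,13)_16 → 13² + 13² = 169 + 169 = 338
338 = (1,5,2)_16 → 1² + 5² + 2² = 1 + 25 + 4 = 30
30 = (1,14)_16 → 1² + 14² = 1 + 196 = 197
197 = (12,5)_16 → 12² + 5² = 144 + 25 = 169
169 = (10,9)_16 → 10² + 9² = 100 + 81 = 181
181 = (11,5)_16 → 11² + 5² = 121 + 25 = 146
146 = (9,2)_16 → 9² + 2² = 81 + 4 = 85
85 = (5,5)_16 → 5² + 5² = 25 + 25 = 50
50 = (3,2)_16 → 3² + 2² = 9 + 4 = 13
13 = (13)_16 → 13² = 169  — 169 already seen; the sequence cycles without reaching 1.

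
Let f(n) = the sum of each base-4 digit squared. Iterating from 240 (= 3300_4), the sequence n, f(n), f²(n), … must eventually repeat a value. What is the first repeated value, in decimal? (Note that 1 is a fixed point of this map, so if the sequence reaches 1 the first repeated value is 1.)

240 = (3,3,0,0)_4 → 18
18 = (1,0,2)_4 → 5
5 = (1,1)_4 → 2
2 = (2)_4 → 4
4 = (1,0)_4 → 1  — reached the fixed point 1.
1 → 1, so 1 is the first repeated value.

1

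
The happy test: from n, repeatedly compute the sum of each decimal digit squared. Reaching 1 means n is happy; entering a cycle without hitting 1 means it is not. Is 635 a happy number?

635 → 6² + 3² + 5² = 36 + 9 + 25 = 70
70 → 7² + 0² = 49 + 0 = 49
49 → 4² + 9² = 16 + 81 = 97
97 → 9² + 7² = 81 + 49 = 130
130 → 1² + 3² + 0² = 1 + 9 + 0 = 10
10 → 1² + 0² = 1 + 0 = 1  — reached 1.

happy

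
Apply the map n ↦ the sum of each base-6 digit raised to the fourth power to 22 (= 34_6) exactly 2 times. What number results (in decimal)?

22 = (3,4)_6 → 3⁴ + 4⁴ = 337
337 = (1,3,2,1)_6 → 1⁴ + 3⁴ + 2⁴ + 1⁴ = 99

99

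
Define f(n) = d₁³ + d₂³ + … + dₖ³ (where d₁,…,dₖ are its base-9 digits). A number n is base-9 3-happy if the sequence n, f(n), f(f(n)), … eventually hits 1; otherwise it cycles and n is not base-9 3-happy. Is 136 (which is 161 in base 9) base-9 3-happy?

not base-9 3-happy

136 = (1,6,1)_9 → 1³ + 6³ + 1³ = 1 + 216 + 1 = 218
218 = (2,6,2)_9 → 2³ + 6³ + 2³ = 8 + 216 + 8 = 232
232 = (2,7,7)_9 → 2³ + 7³ + 7³ = 8 + 343 + 343 = 694
694 = (8,5,1)_9 → 8³ + 5³ + 1³ = 512 + 125 + 1 = 638
638 = (7,7,8)_9 → 7³ + 7³ + 8³ = 343 + 343 + 512 = 1198
1198 = (1,5,7,1)_9 → 1³ + 5³ + 7³ + 1³ = 1 + 125 + 343 + 1 = 470
470 = (5,7,2)_9 → 5³ + 7³ + 2³ = 125 + 343 + 8 = 476
476 = (5,7,8)_9 → 5³ + 7³ + 8³ = 125 + 343 + 512 = 980
980 = (1,3,0,8)_9 → 1³ + 3³ + 0³ + 8³ = 1 + 27 + 0 + 512 = 540
540 = (6,6,0)_9 → 6³ + 6³ + 0³ = 216 + 216 + 0 = 432
432 = (5,3,0)_9 → 5³ + 3³ + 0³ = 125 + 27 + 0 = 152
152 = (1,7,8)_9 → 1³ + 7³ + 8³ = 1 + 343 + 512 = 856
856 = (1,1,5,1)_9 → 1³ + 1³ + 5³ + 1³ = 1 + 1 + 125 + 1 = 128
128 = (1,5,2)_9 → 1³ + 5³ + 2³ = 1 + 125 + 8 = 134
134 = (1,5,8)_9 → 1³ + 5³ + 8³ = 1 + 125 + 512 = 638  — 638 already seen; the sequence cycles without reaching 1.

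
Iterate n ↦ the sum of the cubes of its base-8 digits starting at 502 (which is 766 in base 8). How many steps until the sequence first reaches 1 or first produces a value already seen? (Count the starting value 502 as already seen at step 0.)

7

502 = (7,6,6)_8 → 7³ + 6³ + 6³ = 775
775 = (1,4,0,7)_8 → 1³ + 4³ + 0³ + 7³ = 408
408 = (6,3,0)_8 → 6³ + 3³ + 0³ = 243
243 = (3,6,3)_8 → 3³ + 6³ + 3³ = 270
270 = (4,1,6)_8 → 4³ + 1³ + 6³ = 281
281 = (4,3,1)_8 → 4³ + 3³ + 1³ = 92
92 = (1,3,4)_8 → 1³ + 3³ + 4³ = 92  — 92 repeats.
That took 7 steps.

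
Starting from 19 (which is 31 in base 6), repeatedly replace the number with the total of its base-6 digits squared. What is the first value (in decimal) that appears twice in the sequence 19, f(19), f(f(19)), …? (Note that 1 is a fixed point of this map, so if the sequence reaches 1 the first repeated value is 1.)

17

19 = (3,1)_6 → 3² + 1² = 10
10 = (1,4)_6 → 1² + 4² = 17
17 = (2,5)_6 → 2² + 5² = 29
29 = (4,5)_6 → 4² + 5² = 41
41 = (1,0,5)_6 → 1² + 0² + 5² = 26
26 = (4,2)_6 → 4² + 2² = 20
20 = (3,2)_6 → 3² + 2² = 13
13 = (2,1)_6 → 2² + 1² = 5
5 = (5)_6 → 5² = 25
25 = (4,1)_6 → 4² + 1² = 17  — 17 already appeared earlier.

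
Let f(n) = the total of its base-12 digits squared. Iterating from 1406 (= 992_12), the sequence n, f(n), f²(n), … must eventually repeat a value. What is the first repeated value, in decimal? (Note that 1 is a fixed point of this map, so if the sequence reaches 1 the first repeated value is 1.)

100

1406 = (9,9,2)_12 → 9² + 9² + 2² = 81 + 81 + 4 = 166
166 = (1,1,10)_12 → 1² + 1² + 10² = 1 + 1 + 100 = 102
102 = (8,6)_12 → 8² + 6² = 64 + 36 = 100
100 = (8,4)_12 → 8² + 4² = 64 + 16 = 80
80 = (6,8)_12 → 6² + 8² = 36 + 64 = 100  — 100 already appeared earlier.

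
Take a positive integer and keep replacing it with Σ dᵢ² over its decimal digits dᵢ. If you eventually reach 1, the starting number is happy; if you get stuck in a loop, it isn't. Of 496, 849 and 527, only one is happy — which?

496: 496 → 133 → 19 → 82 → 68 → 100 → 1  — reaches 1 (happy)
849: 849 → 161 → 38 → 73 → 58 → 89 → 145 → 42 → 20 → 4 → 16 → 37 → 58  — repeats 58 (not happy)
527: 527 → 78 → 113 → 11 → 2 → 4 → 16 → 37 → 58 → 89 → 145 → 42 → 20 → 4  — repeats 4 (not happy)

496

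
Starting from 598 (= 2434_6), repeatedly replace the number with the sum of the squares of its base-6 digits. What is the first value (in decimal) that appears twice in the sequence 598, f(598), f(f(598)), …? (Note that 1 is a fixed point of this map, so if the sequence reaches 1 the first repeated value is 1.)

26

598 = (2,4,3,4)_6 → 45
45 = (1,1,3)_6 → 11
11 = (1,5)_6 → 26
26 = (4,2)_6 → 20
20 = (3,2)_6 → 13
13 = (2,1)_6 → 5
5 = (5)_6 → 25
25 = (4,1)_6 → 17
17 = (2,5)_6 → 29
29 = (4,5)_6 → 41
41 = (1,0,5)_6 → 26  — 26 already appeared earlier.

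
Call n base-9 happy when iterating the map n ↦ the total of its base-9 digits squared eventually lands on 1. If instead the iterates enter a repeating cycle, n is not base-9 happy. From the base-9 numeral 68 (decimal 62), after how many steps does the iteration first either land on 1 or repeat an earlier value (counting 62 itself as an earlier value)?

6

62 = (6,8)_9 → 6² + 8² = 100
100 = (1,2,1)_9 → 1² + 2² + 1² = 6
6 = (6)_9 → 6² = 36
36 = (4,0)_9 → 4² + 0² = 16
16 = (1,7)_9 → 1² + 7² = 50
50 = (5,5)_9 → 5² + 5² = 50  — 50 repeats.
That took 6 steps.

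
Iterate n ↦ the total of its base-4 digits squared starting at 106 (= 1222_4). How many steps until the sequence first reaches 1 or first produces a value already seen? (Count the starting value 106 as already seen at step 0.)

5

106 = (1,2,2,2)_4 → 1² + 2² + 2² + 2² = 13
13 = (3,1)_4 → 3² + 1² = 10
10 = (2,2)_4 → 2² + 2² = 8
8 = (2,0)_4 → 2² + 0² = 4
4 = (1,0)_4 → 1² + 0² = 1  — reached 1.
That took 5 steps.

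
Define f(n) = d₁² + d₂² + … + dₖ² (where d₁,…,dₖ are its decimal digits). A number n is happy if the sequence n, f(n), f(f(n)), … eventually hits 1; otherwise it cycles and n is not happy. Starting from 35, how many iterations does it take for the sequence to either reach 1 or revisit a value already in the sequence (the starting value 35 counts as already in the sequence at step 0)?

13

35 → 3² + 5² = 9 + 25 = 34
34 → 3² + 4² = 9 + 16 = 25
25 → 2² + 5² = 4 + 25 = 29
29 → 2² + 9² = 4 + 81 = 85
85 → 8² + 5² = 64 + 25 = 89
89 → 8² + 9² = 64 + 81 = 145
145 → 1² + 4² + 5² = 1 + 16 + 25 = 42
42 → 4² + 2² = 16 + 4 = 20
20 → 2² + 0² = 4 + 0 = 4
4 → 4² = 16
16 → 1² + 6² = 1 + 36 = 37
37 → 3² + 7² = 9 + 49 = 58
58 → 5² + 8² = 25 + 64 = 89  — 89 repeats.
That took 13 steps.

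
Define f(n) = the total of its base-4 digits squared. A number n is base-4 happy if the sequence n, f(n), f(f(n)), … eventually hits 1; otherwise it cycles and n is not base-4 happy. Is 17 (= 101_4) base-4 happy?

base-4 happy

17 = (1,0,1)_4 → 2
2 = (2)_4 → 4
4 = (1,0)_4 → 1  — reached 1.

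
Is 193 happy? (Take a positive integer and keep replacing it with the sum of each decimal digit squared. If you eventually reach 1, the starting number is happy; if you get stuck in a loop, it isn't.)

193 → 91
91 → 82
82 → 68
68 → 100
100 → 1  — reached 1.

happy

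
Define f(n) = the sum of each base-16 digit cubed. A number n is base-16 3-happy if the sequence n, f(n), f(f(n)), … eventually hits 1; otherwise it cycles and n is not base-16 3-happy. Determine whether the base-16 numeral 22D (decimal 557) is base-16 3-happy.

557 = (2,2,13)_16 → 2³ + 2³ + 13³ = 2213
2213 = (8,10,5)_16 → 8³ + 10³ + 5³ = 1637
1637 = (6,6,5)_16 → 6³ + 6³ + 5³ = 557  — 557 already seen; the sequence cycles without reaching 1.

not base-16 3-happy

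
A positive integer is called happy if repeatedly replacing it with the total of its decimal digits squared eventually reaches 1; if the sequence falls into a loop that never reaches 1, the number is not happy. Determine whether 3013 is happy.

happy

3013 → 3² + 0² + 1² + 3² = 9 + 0 + 1 + 9 = 19
19 → 1² + 9² = 1 + 81 = 82
82 → 8² + 2² = 64 + 4 = 68
68 → 6² + 8² = 36 + 64 = 100
100 → 1² + 0² + 0² = 1 + 0 + 0 = 1  — reached 1.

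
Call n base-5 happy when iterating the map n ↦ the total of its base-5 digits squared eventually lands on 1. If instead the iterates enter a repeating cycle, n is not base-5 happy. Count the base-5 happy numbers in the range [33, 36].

33: 33 → 11 → 5 → 1  (reaches 1)
34: 34 → 18 → 18  (repeats 18)
35: 35 → 5 → 1  (reaches 1)
36: 36 → 6 → 2 → 4 → 16 → 10 → 4  (repeats 4)
base-5 happy: 33, 35

2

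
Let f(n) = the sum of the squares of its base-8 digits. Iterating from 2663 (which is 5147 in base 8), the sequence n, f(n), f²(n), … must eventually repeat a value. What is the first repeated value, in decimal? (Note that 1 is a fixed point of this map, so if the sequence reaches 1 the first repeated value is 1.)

2663 = (5,1,4,7)_8 → 5² + 1² + 4² + 7² = 91
91 = (1,3,3)_8 → 1² + 3² + 3² = 19
19 = (2,3)_8 → 2² + 3² = 13
13 = (1,5)_8 → 1² + 5² = 26
26 = (3,2)_8 → 3² + 2² = 13  — 13 already appeared earlier.

13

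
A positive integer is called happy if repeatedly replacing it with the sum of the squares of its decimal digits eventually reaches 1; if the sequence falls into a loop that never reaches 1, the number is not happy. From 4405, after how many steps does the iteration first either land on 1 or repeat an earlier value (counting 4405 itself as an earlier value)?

13

4405 → 4² + 4² + 0² + 5² = 16 + 16 + 0 + 25 = 57
57 → 5² + 7² = 25 + 49 = 74
74 → 7² + 4² = 49 + 16 = 65
65 → 6² + 5² = 36 + 25 = 61
61 → 6² + 1² = 36 + 1 = 37
37 → 3² + 7² = 9 + 49 = 58
58 → 5² + 8² = 25 + 64 = 89
89 → 8² + 9² = 64 + 81 = 145
145 → 1² + 4² + 5² = 1 + 16 + 25 = 42
42 → 4² + 2² = 16 + 4 = 20
20 → 2² + 0² = 4 + 0 = 4
4 → 4² = 16
16 → 1² + 6² = 1 + 36 = 37  — 37 repeats.
That took 13 steps.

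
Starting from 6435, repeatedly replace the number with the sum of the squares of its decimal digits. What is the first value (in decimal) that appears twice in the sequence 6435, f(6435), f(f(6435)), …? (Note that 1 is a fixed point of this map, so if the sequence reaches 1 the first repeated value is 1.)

6435 → 6² + 4² + 3² + 5² = 36 + 16 + 9 + 25 = 86
86 → 8² + 6² = 64 + 36 = 100
100 → 1² + 0² + 0² = 1 + 0 + 0 = 1  — reached the fixed point 1.
1 → 1, so 1 is the first repeated value.

1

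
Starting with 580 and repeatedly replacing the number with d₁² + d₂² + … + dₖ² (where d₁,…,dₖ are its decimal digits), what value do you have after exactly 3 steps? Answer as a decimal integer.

580 → 89
89 → 145
145 → 42

42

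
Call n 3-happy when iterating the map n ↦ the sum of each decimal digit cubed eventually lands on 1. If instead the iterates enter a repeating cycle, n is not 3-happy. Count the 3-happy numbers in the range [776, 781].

1

776: 776 → 902 → 737 → 713 → 371 → 371  (repeats 371)
777: 777 → 1029 → 738 → 882 → 1032 → 36 → 243 → 99 → 1458 → 702 → 351 → 153 → 153  (repeats 153)
778: 778 → 1198 → 1243 → 100 → 1  (reaches 1)
779: 779 → 1415 → 191 → 731 → 371 → 371  (repeats 371)
780: 780 → 855 → 762 → 567 → 684 → 792 → 1080 → 513 → 153 → 153  (repeats 153)
781: 781 → 856 → 853 → 664 → 496 → 1009 → 730 → 370 → 370  (repeats 370)
3-happy: 778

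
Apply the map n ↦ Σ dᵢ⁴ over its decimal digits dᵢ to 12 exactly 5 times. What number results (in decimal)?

12 → 17
17 → 2402
2402 → 288
288 → 8208
8208 → 8208

8208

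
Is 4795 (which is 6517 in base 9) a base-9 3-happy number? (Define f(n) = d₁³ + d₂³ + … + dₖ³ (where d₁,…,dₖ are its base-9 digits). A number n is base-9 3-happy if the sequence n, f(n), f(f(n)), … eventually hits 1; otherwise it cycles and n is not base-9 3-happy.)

4795 = (6,5,1,7)_9 → 6³ + 5³ + 1³ + 7³ = 216 + 125 + 1 + 343 = 685
685 = (8,4,1)_9 → 8³ + 4³ + 1³ = 512 + 64 + 1 = 577
577 = (7,1,1)_9 → 7³ + 1³ + 1³ = 343 + 1 + 1 = 345
345 = (4,2,3)_9 → 4³ + 2³ + 3³ = 64 + 8 + 27 = 99
99 = (1,2,0)_9 → 1³ + 2³ + 0³ = 1 + 8 + 0 = 9
9 = (1,0)_9 → 1³ + 0³ = 1 + 0 = 1  — reached 1.

base-9 3-happy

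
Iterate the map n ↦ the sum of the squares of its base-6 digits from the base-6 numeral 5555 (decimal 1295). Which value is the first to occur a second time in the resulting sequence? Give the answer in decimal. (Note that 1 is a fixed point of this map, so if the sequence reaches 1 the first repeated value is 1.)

1295 = (5,5,5,5)_6 → 100
100 = (2,4,4)_6 → 36
36 = (1,0,0)_6 → 1  — reached the fixed point 1.
1 → 1, so 1 is the first repeated value.

1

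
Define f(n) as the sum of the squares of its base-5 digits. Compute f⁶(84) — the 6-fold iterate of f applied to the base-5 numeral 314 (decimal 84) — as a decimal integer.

84 = (3,1,4)_5 → 3² + 1² + 4² = 9 + 1 + 16 = 26
26 = (1,0,1)_5 → 1² + 0² + 1² = 1 + 0 + 1 = 2
2 = (2)_5 → 2² = 4
4 = (4)_5 → 4² = 16
16 = (3,1)_5 → 3² + 1² = 9 + 1 = 10
10 = (2,0)_5 → 2² + 0² = 4 + 0 = 4

4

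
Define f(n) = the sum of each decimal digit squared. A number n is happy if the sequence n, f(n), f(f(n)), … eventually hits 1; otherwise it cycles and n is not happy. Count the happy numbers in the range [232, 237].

232: 232 → 17 → 50 → 25 → 29 → 85 → 89 → 145 → 42 → 20 → 4 → 16 → 37 → 58 → 89  — not happy
233: 233 → 22 → 8 → 64 → 52 → 29 → 85 → 89 → 145 → 42 → 20 → 4 → 16 → 37 → 58 → 89  — not happy
234: 234 → 29 → 85 → 89 → 145 → 42 → 20 → 4 → 16 → 37 → 58 → 89  — not happy
235: 235 → 38 → 73 → 58 → 89 → 145 → 42 → 20 → 4 → 16 → 37 → 58  — not happy
236: 236 → 49 → 97 → 130 → 10 → 1  — happy
237: 237 → 62 → 40 → 16 → 37 → 58 → 89 → 145 → 42 → 20 → 4 → 16  — not happy
happy: 236

1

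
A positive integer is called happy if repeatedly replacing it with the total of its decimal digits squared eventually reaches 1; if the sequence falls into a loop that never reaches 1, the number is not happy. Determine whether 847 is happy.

happy

847 → 8² + 4² + 7² = 64 + 16 + 49 = 129
129 → 1² + 2² + 9² = 1 + 4 + 81 = 86
86 → 8² + 6² = 64 + 36 = 100
100 → 1² + 0² + 0² = 1 + 0 + 0 = 1  — reached 1.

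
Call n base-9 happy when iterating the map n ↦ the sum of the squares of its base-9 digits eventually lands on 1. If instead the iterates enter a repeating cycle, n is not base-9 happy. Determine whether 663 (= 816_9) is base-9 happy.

663 = (8,1,6)_9 → 8² + 1² + 6² = 101
101 = (1,2,2)_9 → 1² + 2² + 2² = 9
9 = (1,0)_9 → 1² + 0² = 1  — reached 1.

base-9 happy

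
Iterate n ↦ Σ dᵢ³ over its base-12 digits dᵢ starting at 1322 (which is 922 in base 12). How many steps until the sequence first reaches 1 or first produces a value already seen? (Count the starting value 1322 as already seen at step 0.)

13

1322 = (9,2,2)_12 → 9³ + 2³ + 2³ = 745
745 = (5,2,1)_12 → 5³ + 2³ + 1³ = 134
134 = (11,2)_12 → 11³ + 2³ = 1339
1339 = (9,3,7)_12 → 9³ + 3³ + 7³ = 1099
1099 = (7,7,7)_12 → 7³ + 7³ + 7³ = 1029
1029 = (7,1,9)_12 → 7³ + 1³ + 9³ = 1073
1073 = (7,5,5)_12 → 7³ + 5³ + 5³ = 593
593 = (4,1,5)_12 → 4³ + 1³ + 5³ = 190
190 = (1,3,10)_12 → 1³ + 3³ + 10³ = 1028
1028 = (7,1,8)_12 → 7³ + 1³ + 8³ = 856
856 = (5,11,4)_12 → 5³ + 11³ + 4³ = 1520
1520 = (10,6,8)_12 → 10³ + 6³ + 8³ = 1728
1728 = (1,0,0,0)_12 → 1³ + 0³ + 0³ + 0³ = 1  — reached 1.
That took 13 steps.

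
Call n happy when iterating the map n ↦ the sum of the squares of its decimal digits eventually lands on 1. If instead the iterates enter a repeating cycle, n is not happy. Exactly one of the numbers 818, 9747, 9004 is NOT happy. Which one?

818: 818 → 129 → 86 → 100 → 1  — reaches 1 (happy)
9747: 9747 → 195 → 107 → 50 → 25 → 29 → 85 → 89 → 145 → 42 → 20 → 4 → 16 → 37 → 58 → 89  — repeats 89 (not happy)
9004: 9004 → 97 → 130 → 10 → 1  — reaches 1 (happy)

9747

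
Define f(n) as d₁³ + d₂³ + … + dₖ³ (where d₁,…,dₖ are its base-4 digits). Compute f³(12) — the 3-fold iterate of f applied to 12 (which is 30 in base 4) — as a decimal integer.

12 = (3,0)_4 → 3³ + 0³ = 27 + 0 = 27
27 = (1,2,3)_4 → 1³ + 2³ + 3³ = 1 + 8 + 27 = 36
36 = (2,1,0)_4 → 2³ + 1³ + 0³ = 8 + 1 + 0 = 9

9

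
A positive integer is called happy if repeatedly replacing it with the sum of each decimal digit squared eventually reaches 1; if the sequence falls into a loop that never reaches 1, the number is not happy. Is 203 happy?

203 → 2² + 0² + 3² = 4 + 0 + 9 = 13
13 → 1² + 3² = 1 + 9 = 10
10 → 1² + 0² = 1 + 0 = 1  — reached 1.

happy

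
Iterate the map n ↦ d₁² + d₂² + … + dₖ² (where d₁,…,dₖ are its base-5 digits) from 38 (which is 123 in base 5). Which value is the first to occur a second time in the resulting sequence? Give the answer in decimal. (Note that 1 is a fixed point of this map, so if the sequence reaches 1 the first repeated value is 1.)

38 = (1,2,3)_5 → 14
14 = (2,4)_5 → 20
20 = (4,0)_5 → 16
16 = (3,1)_5 → 10
10 = (2,0)_5 → 4
4 = (4)_5 → 16  — 16 already appeared earlier.

16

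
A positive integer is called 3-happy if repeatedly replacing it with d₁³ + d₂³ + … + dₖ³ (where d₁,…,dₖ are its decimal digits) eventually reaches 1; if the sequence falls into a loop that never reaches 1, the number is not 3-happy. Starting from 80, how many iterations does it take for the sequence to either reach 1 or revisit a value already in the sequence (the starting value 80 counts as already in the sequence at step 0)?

7

80 → 8³ + 0³ = 512 + 0 = 512
512 → 5³ + 1³ + 2³ = 125 + 1 + 8 = 134
134 → 1³ + 3³ + 4³ = 1 + 27 + 64 = 92
92 → 9³ + 2³ = 729 + 8 = 737
737 → 7³ + 3³ + 7³ = 343 + 27 + 343 = 713
713 → 7³ + 1³ + 3³ = 343 + 1 + 27 = 371
371 → 3³ + 7³ + 1³ = 27 + 343 + 1 = 371  — 371 repeats.
That took 7 steps.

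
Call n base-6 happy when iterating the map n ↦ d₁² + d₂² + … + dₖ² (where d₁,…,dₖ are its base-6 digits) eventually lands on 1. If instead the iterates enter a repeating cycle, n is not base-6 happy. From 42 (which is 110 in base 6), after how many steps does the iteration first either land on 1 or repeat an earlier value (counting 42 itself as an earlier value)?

42 = (1,1,0)_6 → 1² + 1² + 0² = 2
2 = (2)_6 → 2² = 4
4 = (4)_6 → 4² = 16
16 = (2,4)_6 → 2² + 4² = 20
20 = (3,2)_6 → 3² + 2² = 13
13 = (2,1)_6 → 2² + 1² = 5
5 = (5)_6 → 5² = 25
25 = (4,1)_6 → 4² + 1² = 17
17 = (2,5)_6 → 2² + 5² = 29
29 = (4,5)_6 → 4² + 5² = 41
41 = (1,0,5)_6 → 1² + 0² + 5² = 26
26 = (4,2)_6 → 4² + 2² = 20  — 20 repeats.
That took 12 steps.

12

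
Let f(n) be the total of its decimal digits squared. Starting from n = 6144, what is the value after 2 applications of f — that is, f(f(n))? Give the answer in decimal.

6144 → 6² + 1² + 4² + 4² = 69
69 → 6² + 9² = 117

117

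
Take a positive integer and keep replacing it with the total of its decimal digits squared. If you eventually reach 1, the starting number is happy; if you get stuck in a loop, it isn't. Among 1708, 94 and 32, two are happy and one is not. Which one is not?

1708: 1708 → 114 → 18 → 65 → 61 → 37 → 58 → 89 → 145 → 42 → 20 → 4 → 16 → 37  — repeats 37 (not happy)
94: 94 → 97 → 130 → 10 → 1  — reaches 1 (happy)
32: 32 → 13 → 10 → 1  — reaches 1 (happy)

1708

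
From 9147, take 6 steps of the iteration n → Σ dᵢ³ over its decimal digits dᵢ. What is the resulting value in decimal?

36

9147 → 9³ + 1³ + 4³ + 7³ = 729 + 1 + 64 + 343 = 1137
1137 → 1³ + 1³ + 3³ + 7³ = 1 + 1 + 27 + 343 = 372
372 → 3³ + 7³ + 2³ = 27 + 343 + 8 = 378
378 → 3³ + 7³ + 8³ = 27 + 343 + 512 = 882
882 → 8³ + 8³ + 2³ = 512 + 512 + 8 = 1032
1032 → 1³ + 0³ + 3³ + 2³ = 1 + 0 + 27 + 8 = 36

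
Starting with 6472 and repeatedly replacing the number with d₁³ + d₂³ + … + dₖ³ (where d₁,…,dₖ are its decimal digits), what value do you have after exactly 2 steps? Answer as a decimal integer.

244

6472 → 6³ + 4³ + 7³ + 2³ = 216 + 64 + 343 + 8 = 631
631 → 6³ + 3³ + 1³ = 216 + 27 + 1 = 244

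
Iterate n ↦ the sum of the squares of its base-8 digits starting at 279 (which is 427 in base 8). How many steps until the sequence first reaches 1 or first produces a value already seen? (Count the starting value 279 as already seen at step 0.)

4

279 = (4,2,7)_8 → 4² + 2² + 7² = 16 + 4 + 49 = 69
69 = (1,0,5)_8 → 1² + 0² + 5² = 1 + 0 + 25 = 26
26 = (3,2)_8 → 3² + 2² = 9 + 4 = 13
13 = (1,5)_8 → 1² + 5² = 1 + 25 = 26  — 26 repeats.
That took 4 steps.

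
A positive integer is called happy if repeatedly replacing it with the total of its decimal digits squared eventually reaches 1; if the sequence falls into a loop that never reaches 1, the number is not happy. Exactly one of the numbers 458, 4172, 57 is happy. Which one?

458: 458 → 105 → 26 → 40 → 16 → 37 → 58 → 89 → 145 → 42 → 20 → 4 → 16  — repeats 16 (not happy)
4172: 4172 → 70 → 49 → 97 → 130 → 10 → 1  — reaches 1 (happy)
57: 57 → 74 → 65 → 61 → 37 → 58 → 89 → 145 → 42 → 20 → 4 → 16 → 37  — repeats 37 (not happy)

4172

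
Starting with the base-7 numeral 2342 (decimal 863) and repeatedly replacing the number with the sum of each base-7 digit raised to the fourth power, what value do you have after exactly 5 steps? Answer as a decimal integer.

863 = (2,3,4,2)_7 → 2⁴ + 3⁴ + 4⁴ + 2⁴ = 16 + 81 + 256 + 16 = 369
369 = (1,0,3,5)_7 → 1⁴ + 0⁴ + 3⁴ + 5⁴ = 1 + 0 + 81 + 625 = 707
707 = (2,0,3,0)_7 → 2⁴ + 0⁴ + 3⁴ + 0⁴ = 16 + 0 + 81 + 0 = 97
97 = (1,6,6)_7 → 1⁴ + 6⁴ + 6⁴ = 1 + 1296 + 1296 = 2593
2593 = (1,0,3,6,3)_7 → 1⁴ + 0⁴ + 3⁴ + 6⁴ + 3⁴ = 1 + 0 + 81 + 1296 + 81 = 1459

1459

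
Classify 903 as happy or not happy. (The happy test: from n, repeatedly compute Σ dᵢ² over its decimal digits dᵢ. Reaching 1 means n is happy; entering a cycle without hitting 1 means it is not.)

903 → 9² + 0² + 3² = 81 + 0 + 9 = 90
90 → 9² + 0² = 81 + 0 = 81
81 → 8² + 1² = 64 + 1 = 65
65 → 6² + 5² = 36 + 25 = 61
61 → 6² + 1² = 36 + 1 = 37
37 → 3² + 7² = 9 + 49 = 58
58 → 5² + 8² = 25 + 64 = 89
89 → 8² + 9² = 64 + 81 = 145
145 → 1² + 4² + 5² = 1 + 16 + 25 = 42
42 → 4² + 2² = 16 + 4 = 20
20 → 2² + 0² = 4 + 0 = 4
4 → 4² = 16
16 → 1² + 6² = 1 + 36 = 37  — 37 already seen; the sequence cycles without reaching 1.

not happy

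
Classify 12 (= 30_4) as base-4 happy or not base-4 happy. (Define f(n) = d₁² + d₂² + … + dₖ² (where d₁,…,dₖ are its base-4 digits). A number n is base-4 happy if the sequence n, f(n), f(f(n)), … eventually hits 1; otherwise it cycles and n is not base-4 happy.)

base-4 happy

12 = (3,0)_4 → 3² + 0² = 9 + 0 = 9
9 = (2,1)_4 → 2² + 1² = 4 + 1 = 5
5 = (1,1)_4 → 1² + 1² = 1 + 1 = 2
2 = (2)_4 → 2² = 4
4 = (1,0)_4 → 1² + 0² = 1 + 0 = 1  — reached 1.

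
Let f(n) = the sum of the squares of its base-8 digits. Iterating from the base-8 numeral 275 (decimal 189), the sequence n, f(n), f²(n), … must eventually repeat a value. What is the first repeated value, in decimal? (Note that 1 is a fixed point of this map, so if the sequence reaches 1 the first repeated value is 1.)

52

189 = (2,7,5)_8 → 2² + 7² + 5² = 4 + 49 + 25 = 78
78 = (1,1,6)_8 → 1² + 1² + 6² = 1 + 1 + 36 = 38
38 = (4,6)_8 → 4² + 6² = 16 + 36 = 52
52 = (6,4)_8 → 6² + 4² = 36 + 16 = 52  — 52 already appeared earlier.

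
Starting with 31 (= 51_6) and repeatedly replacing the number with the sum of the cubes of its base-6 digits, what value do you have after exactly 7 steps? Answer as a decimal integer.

9

31 = (5,1)_6 → 5³ + 1³ = 125 + 1 = 126
126 = (3,3,0)_6 → 3³ + 3³ + 0³ = 27 + 27 + 0 = 54
54 = (1,3,0)_6 → 1³ + 3³ + 0³ = 1 + 27 + 0 = 28
28 = (4,4)_6 → 4³ + 4³ = 64 + 64 = 128
128 = (3,3,2)_6 → 3³ + 3³ + 2³ = 27 + 27 + 8 = 62
62 = (1,4,2)_6 → 1³ + 4³ + 2³ = 1 + 64 + 8 = 73
73 = (2,0,1)_6 → 2³ + 0³ + 1³ = 8 + 0 + 1 = 9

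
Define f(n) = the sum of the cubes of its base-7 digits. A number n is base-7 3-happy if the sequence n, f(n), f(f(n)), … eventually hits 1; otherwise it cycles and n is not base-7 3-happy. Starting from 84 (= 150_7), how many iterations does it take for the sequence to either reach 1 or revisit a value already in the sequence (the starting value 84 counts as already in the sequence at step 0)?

84 = (1,5,0)_7 → 1³ + 5³ + 0³ = 1 + 125 + 0 = 126
126 = (2,4,0)_7 → 2³ + 4³ + 0³ = 8 + 64 + 0 = 72
72 = (1,3,2)_7 → 1³ + 3³ + 2³ = 1 + 27 + 8 = 36
36 = (5,1)_7 → 5³ + 1³ = 125 + 1 = 126  — 126 repeats.
That took 4 steps.

4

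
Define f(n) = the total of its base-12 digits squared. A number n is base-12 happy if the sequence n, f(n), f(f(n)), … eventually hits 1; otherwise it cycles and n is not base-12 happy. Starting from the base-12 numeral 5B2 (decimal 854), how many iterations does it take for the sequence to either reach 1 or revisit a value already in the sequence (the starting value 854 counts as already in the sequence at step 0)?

854 = (5,11,2)_12 → 5² + 11² + 2² = 150
150 = (1,0,6)_12 → 1² + 0² + 6² = 37
37 = (3,1)_12 → 3² + 1² = 10
10 = (10)_12 → 10² = 100
100 = (8,4)_12 → 8² + 4² = 80
80 = (6,8)_12 → 6² + 8² = 100  — 100 repeats.
That took 6 steps.

6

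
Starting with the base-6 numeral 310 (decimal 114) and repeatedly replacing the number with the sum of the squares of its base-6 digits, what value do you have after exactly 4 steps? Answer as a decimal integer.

114 = (3,1,0)_6 → 3² + 1² + 0² = 9 + 1 + 0 = 10
10 = (1,4)_6 → 1² + 4² = 1 + 16 = 17
17 = (2,5)_6 → 2² + 5² = 4 + 25 = 29
29 = (4,5)_6 → 4² + 5² = 16 + 25 = 41

41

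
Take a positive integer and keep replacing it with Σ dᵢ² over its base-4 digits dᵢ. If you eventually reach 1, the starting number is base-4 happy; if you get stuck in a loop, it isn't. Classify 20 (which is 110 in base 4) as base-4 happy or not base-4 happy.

20 = (1,1,0)_4 → 1² + 1² + 0² = 1 + 1 + 0 = 2
2 = (2)_4 → 2² = 4
4 = (1,0)_4 → 1² + 0² = 1 + 0 = 1  — reached 1.

base-4 happy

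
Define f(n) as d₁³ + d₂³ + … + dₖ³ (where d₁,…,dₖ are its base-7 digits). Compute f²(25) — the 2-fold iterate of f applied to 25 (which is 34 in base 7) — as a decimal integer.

25 = (3,4)_7 → 3³ + 4³ = 91
91 = (1,6,0)_7 → 1³ + 6³ + 0³ = 217

217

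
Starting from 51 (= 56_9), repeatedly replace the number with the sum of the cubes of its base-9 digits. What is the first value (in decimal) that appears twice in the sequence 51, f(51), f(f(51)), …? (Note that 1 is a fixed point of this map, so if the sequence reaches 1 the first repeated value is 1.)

51 = (5,6)_9 → 5³ + 6³ = 125 + 216 = 341
341 = (4,1,8)_9 → 4³ + 1³ + 8³ = 64 + 1 + 512 = 577
577 = (7,1,1)_9 → 7³ + 1³ + 1³ = 343 + 1 + 1 = 345
345 = (4,2,3)_9 → 4³ + 2³ + 3³ = 64 + 8 + 27 = 99
99 = (1,2,0)_9 → 1³ + 2³ + 0³ = 1 + 8 + 0 = 9
9 = (1,0)_9 → 1³ + 0³ = 1 + 0 = 1  — reached the fixed point 1.
1 → 1, so 1 is the first repeated value.

1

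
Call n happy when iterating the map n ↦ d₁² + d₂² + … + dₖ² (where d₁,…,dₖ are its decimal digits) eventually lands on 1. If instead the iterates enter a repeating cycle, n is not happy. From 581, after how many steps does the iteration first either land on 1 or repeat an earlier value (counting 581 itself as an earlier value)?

13

581 → 5² + 8² + 1² = 90
90 → 9² + 0² = 81
81 → 8² + 1² = 65
65 → 6² + 5² = 61
61 → 6² + 1² = 37
37 → 3² + 7² = 58
58 → 5² + 8² = 89
89 → 8² + 9² = 145
145 → 1² + 4² + 5² = 42
42 → 4² + 2² = 20
20 → 2² + 0² = 4
4 → 4² = 16
16 → 1² + 6² = 37  — 37 repeats.
That took 13 steps.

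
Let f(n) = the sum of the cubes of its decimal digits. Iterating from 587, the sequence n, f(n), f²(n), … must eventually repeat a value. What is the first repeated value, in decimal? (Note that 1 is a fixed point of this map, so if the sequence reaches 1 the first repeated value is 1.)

587 → 5³ + 8³ + 7³ = 125 + 512 + 343 = 980
980 → 9³ + 8³ + 0³ = 729 + 512 + 0 = 1241
1241 → 1³ + 2³ + 4³ + 1³ = 1 + 8 + 64 + 1 = 74
74 → 7³ + 4³ = 343 + 64 = 407
407 → 4³ + 0³ + 7³ = 64 + 0 + 343 = 407  — 407 already appeared earlier.

407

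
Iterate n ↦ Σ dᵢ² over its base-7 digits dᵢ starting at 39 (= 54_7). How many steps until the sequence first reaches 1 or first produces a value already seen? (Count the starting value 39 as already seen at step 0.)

39 = (5,4)_7 → 5² + 4² = 41
41 = (5,6)_7 → 5² + 6² = 61
61 = (1,1,5)_7 → 1² + 1² + 5² = 27
27 = (3,6)_7 → 3² + 6² = 45
45 = (6,3)_7 → 6² + 3² = 45  — 45 repeats.
That took 5 steps.

5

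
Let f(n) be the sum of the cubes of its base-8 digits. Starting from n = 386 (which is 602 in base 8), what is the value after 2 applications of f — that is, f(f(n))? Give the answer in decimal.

91

386 = (6,0,2)_8 → 6³ + 0³ + 2³ = 224
224 = (3,4,0)_8 → 3³ + 4³ + 0³ = 91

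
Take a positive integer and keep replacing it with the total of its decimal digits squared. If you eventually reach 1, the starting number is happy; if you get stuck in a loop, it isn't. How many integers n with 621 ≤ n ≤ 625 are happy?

2

621: 621 → 41 → 17 → 50 → 25 → 29 → 85 → 89 → 145 → 42 → 20 → 4 → 16 → 37 → 58 → 89  — not happy
622: 622 → 44 → 32 → 13 → 10 → 1  — happy
623: 623 → 49 → 97 → 130 → 10 → 1  — happy
624: 624 → 56 → 61 → 37 → 58 → 89 → 145 → 42 → 20 → 4 → 16 → 37  — not happy
625: 625 → 65 → 61 → 37 → 58 → 89 → 145 → 42 → 20 → 4 → 16 → 37  — not happy
happy: 622, 623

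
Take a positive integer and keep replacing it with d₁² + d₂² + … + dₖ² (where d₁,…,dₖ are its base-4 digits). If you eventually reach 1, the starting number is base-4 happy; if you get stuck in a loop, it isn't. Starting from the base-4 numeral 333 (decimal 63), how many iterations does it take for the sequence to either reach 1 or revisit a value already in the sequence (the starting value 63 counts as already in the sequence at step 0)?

7

63 = (3,3,3)_4 → 3² + 3² + 3² = 9 + 9 + 9 = 27
27 = (1,2,3)_4 → 1² + 2² + 3² = 1 + 4 + 9 = 14
14 = (3,2)_4 → 3² + 2² = 9 + 4 = 13
13 = (3,1)_4 → 3² + 1² = 9 + 1 = 10
10 = (2,2)_4 → 2² + 2² = 4 + 4 = 8
8 = (2,0)_4 → 2² + 0² = 4 + 0 = 4
4 = (1,0)_4 → 1² + 0² = 1 + 0 = 1  — reached 1.
That took 7 steps.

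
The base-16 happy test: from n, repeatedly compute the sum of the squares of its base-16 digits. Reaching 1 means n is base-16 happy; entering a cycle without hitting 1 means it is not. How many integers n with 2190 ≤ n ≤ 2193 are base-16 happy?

1

2190: 2190 → 324 → 33 → 5 → 25 → 82 → 29 → 170 → 200 → 208 → 169 → 181 → 146 → 85 → 50 → 13 → 169  (repeats 169)
2191: 2191 → 353 → 38 → 40 → 68 → 32 → 4 → 16 → 1  (reaches 1)
2192: 2192 → 145 → 82 → 29 → 170 → 200 → 208 → 169 → 181 → 146 → 85 → 50 → 13 → 169  (repeats 169)
2193: 2193 → 146 → 85 → 50 → 13 → 169 → 181 → 146  (repeats 146)
base-16 happy: 2191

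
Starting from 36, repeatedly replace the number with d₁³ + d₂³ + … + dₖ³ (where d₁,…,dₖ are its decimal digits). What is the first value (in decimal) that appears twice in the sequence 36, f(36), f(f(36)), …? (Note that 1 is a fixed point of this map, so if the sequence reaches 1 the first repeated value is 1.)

36 → 243
243 → 99
99 → 1458
1458 → 702
702 → 351
351 → 153
153 → 153  — 153 already appeared earlier.

153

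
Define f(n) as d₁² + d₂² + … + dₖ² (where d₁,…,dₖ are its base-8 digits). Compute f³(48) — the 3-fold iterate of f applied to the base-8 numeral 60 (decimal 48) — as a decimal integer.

16

48 = (6,0)_8 → 36
36 = (4,4)_8 → 32
32 = (4,0)_8 → 16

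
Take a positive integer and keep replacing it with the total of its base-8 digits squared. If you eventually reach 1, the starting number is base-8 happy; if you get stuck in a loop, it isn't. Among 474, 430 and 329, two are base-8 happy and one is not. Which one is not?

474

474: 474 → 62 → 85 → 30 → 45 → 50 → 40 → 25 → 10 → 5 → 25  — repeats 25 (not base-8 happy)
430: 430 → 97 → 18 → 8 → 1  — reaches 1 (base-8 happy)
329: 329 → 27 → 18 → 8 → 1  — reaches 1 (base-8 happy)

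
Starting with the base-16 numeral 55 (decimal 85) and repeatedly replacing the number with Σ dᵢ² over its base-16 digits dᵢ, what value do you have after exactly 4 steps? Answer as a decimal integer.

85 = (5,5)_16 → 5² + 5² = 25 + 25 = 50
50 = (3,2)_16 → 3² + 2² = 9 + 4 = 13
13 = (13)_16 → 13² = 169
169 = (10,9)_16 → 10² + 9² = 100 + 81 = 181

181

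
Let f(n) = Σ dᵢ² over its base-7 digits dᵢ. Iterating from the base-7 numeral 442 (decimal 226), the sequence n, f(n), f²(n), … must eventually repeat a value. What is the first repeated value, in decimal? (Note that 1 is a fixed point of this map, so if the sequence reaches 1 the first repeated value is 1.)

10

226 = (4,4,2)_7 → 4² + 4² + 2² = 16 + 16 + 4 = 36
36 = (5,1)_7 → 5² + 1² = 25 + 1 = 26
26 = (3,5)_7 → 3² + 5² = 9 + 25 = 34
34 = (4,6)_7 → 4² + 6² = 16 + 36 = 52
52 = (1,0,3)_7 → 1² + 0² + 3² = 1 + 0 + 9 = 10
10 = (1,3)_7 → 1² + 3² = 1 + 9 = 10  — 10 already appeared earlier.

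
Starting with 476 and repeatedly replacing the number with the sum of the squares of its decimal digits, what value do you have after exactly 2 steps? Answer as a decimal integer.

2

476 → 4² + 7² + 6² = 101
101 → 1² + 0² + 1² = 2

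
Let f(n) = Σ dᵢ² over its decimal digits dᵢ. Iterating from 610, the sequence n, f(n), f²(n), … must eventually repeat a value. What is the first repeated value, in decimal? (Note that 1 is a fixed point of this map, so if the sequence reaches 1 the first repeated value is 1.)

610 → 6² + 1² + 0² = 37
37 → 3² + 7² = 58
58 → 5² + 8² = 89
89 → 8² + 9² = 145
145 → 1² + 4² + 5² = 42
42 → 4² + 2² = 20
20 → 2² + 0² = 4
4 → 4² = 16
16 → 1² + 6² = 37  — 37 already appeared earlier.

37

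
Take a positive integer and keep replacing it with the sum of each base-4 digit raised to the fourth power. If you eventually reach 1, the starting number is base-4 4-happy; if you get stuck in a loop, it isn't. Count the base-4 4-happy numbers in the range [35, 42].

35: 35 → 97 → 18 → 17 → 2 → 16 → 1  — base-4 4-happy
36: 36 → 17 → 2 → 16 → 1  — base-4 4-happy
37: 37 → 18 → 17 → 2 → 16 → 1  — base-4 4-happy
38: 38 → 33 → 17 → 2 → 16 → 1  — base-4 4-happy
39: 39 → 98 → 33 → 17 → 2 → 16 → 1  — base-4 4-happy
40: 40 → 32 → 16 → 1  — base-4 4-happy
41: 41 → 33 → 17 → 2 → 16 → 1  — base-4 4-happy
42: 42 → 48 → 81 → 3 → 81  — not base-4 4-happy
base-4 4-happy: 35, 36, 37, 38, 39, 40, 41

7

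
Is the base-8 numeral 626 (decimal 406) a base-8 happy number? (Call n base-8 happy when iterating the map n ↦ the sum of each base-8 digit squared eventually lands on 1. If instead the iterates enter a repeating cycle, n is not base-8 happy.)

406 = (6,2,6)_8 → 6² + 2² + 6² = 76
76 = (1,1,4)_8 → 1² + 1² + 4² = 18
18 = (2,2)_8 → 2² + 2² = 8
8 = (1,0)_8 → 1² + 0² = 1  — reached 1.

base-8 happy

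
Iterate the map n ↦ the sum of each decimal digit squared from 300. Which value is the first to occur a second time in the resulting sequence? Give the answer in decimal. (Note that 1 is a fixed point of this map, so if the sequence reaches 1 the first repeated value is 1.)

37

300 → 3² + 0² + 0² = 9
9 → 9² = 81
81 → 8² + 1² = 65
65 → 6² + 5² = 61
61 → 6² + 1² = 37
37 → 3² + 7² = 58
58 → 5² + 8² = 89
89 → 8² + 9² = 145
145 → 1² + 4² + 5² = 42
42 → 4² + 2² = 20
20 → 2² + 0² = 4
4 → 4² = 16
16 → 1² + 6² = 37  — 37 already appeared earlier.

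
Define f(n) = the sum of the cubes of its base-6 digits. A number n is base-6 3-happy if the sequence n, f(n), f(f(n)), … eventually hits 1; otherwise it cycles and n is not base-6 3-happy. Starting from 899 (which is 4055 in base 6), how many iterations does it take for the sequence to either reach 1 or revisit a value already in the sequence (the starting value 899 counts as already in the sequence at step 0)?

4

899 = (4,0,5,5)_6 → 4³ + 0³ + 5³ + 5³ = 314
314 = (1,2,4,2)_6 → 1³ + 2³ + 4³ + 2³ = 81
81 = (2,1,3)_6 → 2³ + 1³ + 3³ = 36
36 = (1,0,0)_6 → 1³ + 0³ + 0³ = 1  — reached 1.
That took 4 steps.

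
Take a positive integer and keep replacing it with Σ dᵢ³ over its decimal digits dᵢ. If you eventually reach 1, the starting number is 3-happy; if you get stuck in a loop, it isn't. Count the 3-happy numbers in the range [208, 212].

208: 208 → 520 → 133 → 55 → 250 → 133  (repeats 133)
209: 209 → 737 → 713 → 371 → 371  (repeats 371)
210: 210 → 9 → 729 → 1080 → 513 → 153 → 153  (repeats 153)
211: 211 → 10 → 1  (reaches 1)
212: 212 → 17 → 344 → 155 → 251 → 134 → 92 → 737 → 713 → 371 → 371  (repeats 371)
3-happy: 211

1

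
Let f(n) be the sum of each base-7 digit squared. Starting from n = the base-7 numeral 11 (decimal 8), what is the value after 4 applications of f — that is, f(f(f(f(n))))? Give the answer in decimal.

8

8 = (1,1)_7 → 1² + 1² = 1 + 1 = 2
2 = (2)_7 → 2² = 4
4 = (4)_7 → 4² = 16
16 = (2,2)_7 → 2² + 2² = 4 + 4 = 8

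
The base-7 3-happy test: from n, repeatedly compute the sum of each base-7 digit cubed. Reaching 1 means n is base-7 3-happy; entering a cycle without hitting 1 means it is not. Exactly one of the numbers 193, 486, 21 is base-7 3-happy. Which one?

193: 193 → 307 → 433 → 343 → 1  — reaches 1 (base-7 3-happy)
486: 486 → 252 → 126 → 72 → 36 → 126  — repeats 126 (not base-7 3-happy)
21: 21 → 27 → 243 → 405 → 219 → 99 → 9 → 9  — repeats 9 (not base-7 3-happy)

193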